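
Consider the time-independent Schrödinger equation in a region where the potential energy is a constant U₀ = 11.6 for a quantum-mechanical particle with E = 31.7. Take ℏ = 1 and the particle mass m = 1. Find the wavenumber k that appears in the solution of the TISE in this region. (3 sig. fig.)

k = 6.34

With E > U₀ the solution is oscillatory, ψ ∝ e^{±ikx} with k = √(2m(E − U₀))/ℏ.
k = √(2 × 1 × 20.1) = 6.340.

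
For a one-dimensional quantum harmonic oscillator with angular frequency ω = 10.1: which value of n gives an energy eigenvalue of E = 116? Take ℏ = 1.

E_n = ℏω(n + ½) ⇒ n = E/(ℏω) − ½ = 116/10.1 − 0.5 = 10.985 → n = 11.

n = 11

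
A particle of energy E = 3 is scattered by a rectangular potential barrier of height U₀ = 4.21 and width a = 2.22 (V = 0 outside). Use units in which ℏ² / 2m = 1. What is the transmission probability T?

T = 0.0246

E < U₀: inside the barrier ψ ∝ e^{±κx} with κ = √(2m(U₀ − E))/ℏ = 1.100.
κa = 2.442, sinh(κa) = 5.705.
The exact tunnelling result is T⁻¹ = 1 + U₀² sinh²(κa) / [4E(U₀ − E)] = 40.72, so T = 0.0246.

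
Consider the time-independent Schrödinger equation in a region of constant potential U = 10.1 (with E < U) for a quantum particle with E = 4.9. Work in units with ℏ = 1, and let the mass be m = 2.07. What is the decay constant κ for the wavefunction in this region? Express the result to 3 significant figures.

Since E < U the TISE in this region is ψ'' = κ²ψ with κ = √(2m(U − E))/ℏ.
κ = √(2 × 2.07 × 5.2) = 4.640.

κ = 4.64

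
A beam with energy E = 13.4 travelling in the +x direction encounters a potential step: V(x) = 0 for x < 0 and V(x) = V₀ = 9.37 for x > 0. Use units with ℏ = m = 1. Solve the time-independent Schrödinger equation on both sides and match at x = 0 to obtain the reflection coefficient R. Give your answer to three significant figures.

The wavenumbers are k₁ = √(2mE)/ℏ = 5.177 on the left and k₂ = √(2m(E − V₀))/ℏ = 2.839 on the right.
Matching ψ and ψ′ at x = 0 gives r = (k₁ − k₂)/(k₁ + k₂), so R = r² = 0.08506 and T = 1 − R = 0.9149.

R = 0.0851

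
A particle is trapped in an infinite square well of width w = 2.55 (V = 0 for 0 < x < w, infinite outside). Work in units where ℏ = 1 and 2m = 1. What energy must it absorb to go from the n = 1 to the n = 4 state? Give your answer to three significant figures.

ΔE = 22.8

E_n = n²π²ℏ²/(2mw²), so ΔE = (4² − 1²) π²ℏ²/(2mw²).
ΔE = 15 × π² / (2 × 0.5 × 2.55²) = 22.77.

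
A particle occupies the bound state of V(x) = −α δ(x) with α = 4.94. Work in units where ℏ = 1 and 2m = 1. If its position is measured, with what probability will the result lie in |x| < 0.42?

P = 0.874

The normalised bound state is ψ = √κ e^{−κ|x|} with κ = mα/ℏ² = 2.470.
P(|x| < d) = ∫_{−d}^{d} κ e^{−2κ|x|} dx = 1 − e^{−2κd} = 1 − e^{−2.075} = 0.8744.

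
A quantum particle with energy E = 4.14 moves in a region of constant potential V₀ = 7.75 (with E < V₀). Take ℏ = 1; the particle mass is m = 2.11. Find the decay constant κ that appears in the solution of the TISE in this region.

κ = 3.90

Since E < V₀ the TISE in this region is ψ'' = κ²ψ with κ = √(2m(V₀ − E))/ℏ.
κ = √(2 × 2.11 × 3.61) = 3.903.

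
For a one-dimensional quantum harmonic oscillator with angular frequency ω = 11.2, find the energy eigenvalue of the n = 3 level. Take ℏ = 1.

Using E_n = (n + ½)ℏω: E_3 = 3.5 × 11.2 = 39.20.

E = 39.2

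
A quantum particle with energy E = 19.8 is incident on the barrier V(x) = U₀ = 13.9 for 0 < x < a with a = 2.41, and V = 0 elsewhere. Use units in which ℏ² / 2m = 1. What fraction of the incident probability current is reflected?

Above the barrier the interior wavenumber is k₂ = √(2m(E − U₀))/ℏ = 2.429, giving phase k₂a = 5.854.
Matching at both interfaces gives T⁻¹ = 1 + U₀² sin²(k₂a) / [4E(E − U₀)] = 1.072, hence T = 0.933.
R = 1 − T = 0.0669.

R = 0.0669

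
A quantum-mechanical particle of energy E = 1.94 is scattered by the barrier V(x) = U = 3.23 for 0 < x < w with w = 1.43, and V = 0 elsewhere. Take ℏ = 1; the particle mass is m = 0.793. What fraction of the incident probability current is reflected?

E < U: inside the barrier ψ ∝ e^{±κx} with κ = √(2m(U − E))/ℏ = 1.430.
κw = 2.045, sinh(κw) = 3.802.
Matching ψ, ψ′ at both faces gives T = [1 + U² sinh²(κw) / (4E(U − E))]⁻¹ = 1/16.06 = 0.0623.
R = 1 − T = 0.938.

R = 0.938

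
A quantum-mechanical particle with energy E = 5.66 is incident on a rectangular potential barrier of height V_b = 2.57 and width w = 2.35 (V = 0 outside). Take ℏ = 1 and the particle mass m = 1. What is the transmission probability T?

E > V_b: inside the barrier k₂ = √(2m(E − V_b))/ℏ = 2.486, k₂w = 5.842.
T = [1 + V_b² sin²(k₂w) / (4E(E − V_b))]⁻¹ = 1/1.017 = 0.983.

T = 0.983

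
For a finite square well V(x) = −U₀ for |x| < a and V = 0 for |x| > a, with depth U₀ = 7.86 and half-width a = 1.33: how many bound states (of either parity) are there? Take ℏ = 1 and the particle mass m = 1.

The dimensionless depth is z₀ = a√(2mU₀)/ℏ = 1.33 × √(15.72) = 5.273.
A new bound state (alternating even/odd) appears each time z₀ passes a multiple of π/2, so N = ⌊2z₀/π⌋ + 1 = ⌊3.357⌋ + 1 = 4.

N = 4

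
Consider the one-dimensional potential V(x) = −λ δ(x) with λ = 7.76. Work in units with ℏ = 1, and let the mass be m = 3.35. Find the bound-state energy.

For x ≠ 0 the bound state is ψ ∝ e^{−κ|x|}; integrating the TISE across the delta gives the cusp condition 2κ = 2mλ/ℏ², so κ = 26.00.
Then E = −ℏ²κ²/(2m) = −mλ²/(2ℏ²) = -100.9.

E = -101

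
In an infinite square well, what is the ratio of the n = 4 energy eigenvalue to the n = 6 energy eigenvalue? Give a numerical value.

0.444444

E_n = n²π²ℏ²/(2mL²) so the ratio is n₂²/n₁² = 16/36 = 0.444444.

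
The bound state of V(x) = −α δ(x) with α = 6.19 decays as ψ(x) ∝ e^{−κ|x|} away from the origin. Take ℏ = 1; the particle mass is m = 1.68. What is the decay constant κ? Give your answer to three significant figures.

κ = 10.4

Integrating the TISE across x = 0 gives the cusp condition ψ'(0⁺) − ψ'(0⁻) = −(2mα/ℏ²)ψ(0).
With ψ ∝ e^{−κ|x|} this yields −2κ = −2mα/ℏ², so κ = mα/ℏ² = 10.40.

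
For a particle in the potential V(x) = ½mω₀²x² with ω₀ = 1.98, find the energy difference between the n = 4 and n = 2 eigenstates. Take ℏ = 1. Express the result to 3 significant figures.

E_n = ℏω₀(n + ½), so ΔE = (4 − 2) ℏω₀ = 2 × 1.98 = 3.960.

ΔE = 3.96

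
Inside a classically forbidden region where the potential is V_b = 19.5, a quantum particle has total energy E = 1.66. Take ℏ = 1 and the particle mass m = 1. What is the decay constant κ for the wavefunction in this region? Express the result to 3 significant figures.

κ = 5.97

Since E < V_b the TISE in this region is ψ'' = κ²ψ with κ = √(2m(V_b − E))/ℏ.
κ = √(2 × 1 × 17.84) = 5.973.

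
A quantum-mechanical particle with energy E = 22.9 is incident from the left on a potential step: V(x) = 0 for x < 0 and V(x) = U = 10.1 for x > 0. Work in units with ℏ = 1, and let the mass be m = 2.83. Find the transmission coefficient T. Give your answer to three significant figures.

The wavenumbers are k₁ = √(2mE)/ℏ = 11.38 on the left and k₂ = √(2m(E − U))/ℏ = 8.512 on the right.
Continuity of ψ and ψ′ at the step yields the reflection amplitude r = (k₁ − k₂)/(k₁ + k₂) = 0.1444; thus R = |r|² = 0.02085, T = 0.9791.

T = 0.979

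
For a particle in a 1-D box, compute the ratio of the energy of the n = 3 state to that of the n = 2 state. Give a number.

2.25

E_n = n²π²ℏ²/(2mL²) so the ratio is n₂²/n₁² = 9/4 = 2.25.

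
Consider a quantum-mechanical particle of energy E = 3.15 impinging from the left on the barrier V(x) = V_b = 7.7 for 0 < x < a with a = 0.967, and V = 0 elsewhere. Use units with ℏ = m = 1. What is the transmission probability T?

Since E < V_b the interior solution is evanescent with decay constant κ = √(2m(V_b − E))/ℏ = 3.017.
κa = 2.917, sinh(κa) = 9.216.
Matching ψ, ψ′ at both faces gives T = [1 + V_b² sinh²(κa) / (4E(V_b − E))]⁻¹ = 1/88.85 = 0.0113.

T = 0.0113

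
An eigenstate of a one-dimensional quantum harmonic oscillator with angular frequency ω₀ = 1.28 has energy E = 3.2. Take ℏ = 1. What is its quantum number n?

Invert E_n = (n + ½)ℏω₀: n = E/ℏω₀ − ½ = 2.000, so n = 2.

n = 2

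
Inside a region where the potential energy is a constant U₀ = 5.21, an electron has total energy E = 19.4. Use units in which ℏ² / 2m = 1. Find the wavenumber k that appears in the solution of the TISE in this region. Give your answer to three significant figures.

k = 3.77

With E > U₀ the solution is oscillatory, ψ ∝ e^{±ikx} with k = √(2m(E − U₀))/ℏ.
k = √(2 × 0.5 × 14.19) = 3.767.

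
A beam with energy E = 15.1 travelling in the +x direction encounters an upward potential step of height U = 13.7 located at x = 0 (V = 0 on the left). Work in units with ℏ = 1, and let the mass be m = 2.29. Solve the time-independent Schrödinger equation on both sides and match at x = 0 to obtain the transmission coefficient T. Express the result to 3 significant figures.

The wavenumbers are k₁ = √(2mE)/ℏ = 8.316 on the left and k₂ = √(2m(E − U))/ℏ = 2.532 on the right.
Matching ψ and ψ′ at x = 0 gives r = (k₁ − k₂)/(k₁ + k₂), so R = r² = 0.2843 and T = 1 − R = 0.7157.

T = 0.716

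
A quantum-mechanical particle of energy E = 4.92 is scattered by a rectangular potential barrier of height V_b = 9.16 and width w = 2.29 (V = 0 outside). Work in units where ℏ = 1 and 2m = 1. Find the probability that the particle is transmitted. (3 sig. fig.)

Since E < V_b the interior solution is evanescent with decay constant κ = √(2m(V_b − E))/ℏ = 2.059.
κw = 4.715, sinh(κw) = 55.82.
Matching ψ, ψ′ at both faces gives T = [1 + V_b² sinh²(κw) / (4E(V_b − E))]⁻¹ = 1/3134 = 0.000319.

T = 0.000319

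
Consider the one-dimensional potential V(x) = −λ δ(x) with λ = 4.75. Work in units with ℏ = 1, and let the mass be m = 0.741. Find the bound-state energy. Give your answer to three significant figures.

For x ≠ 0 the bound state is ψ ∝ e^{−κ|x|}; integrating the TISE across the delta gives the cusp condition 2κ = 2mλ/ℏ², so κ = 3.520.
Then E = −ℏ²κ²/(2m) = −mλ²/(2ℏ²) = -8.359.

E = -8.36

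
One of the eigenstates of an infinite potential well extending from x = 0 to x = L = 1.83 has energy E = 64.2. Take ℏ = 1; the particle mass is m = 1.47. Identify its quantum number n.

From E_n = n²π²ℏ²/(2mL²) invert to n = √(2mL²E)/(πℏ).
n = (1.83/π) × √(2 × 1.47 × 64.2) = 8.003 → n = 8.

n = 8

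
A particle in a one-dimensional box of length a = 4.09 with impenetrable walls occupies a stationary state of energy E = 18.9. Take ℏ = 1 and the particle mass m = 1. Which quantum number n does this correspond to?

n = 8

For an infinite well E_n = n²π²ℏ²/(2ma²), so n = (a/πℏ)√(2mE).
n = (4.09/π) × √(2 × 1 × 18.9) = 8.004 → n = 8.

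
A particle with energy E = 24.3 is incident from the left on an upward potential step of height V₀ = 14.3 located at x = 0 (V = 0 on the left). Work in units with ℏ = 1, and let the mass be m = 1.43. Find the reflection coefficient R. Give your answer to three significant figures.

R = 0.0477

On each side the TISE gives plane waves with k = √(2m(E − V))/ℏ: k₁ = √(2·1.43·24.3) = 8.337, k₂ = √(2·1.43·10) = 5.348.
Matching ψ and ψ′ at x = 0 gives r = (k₁ − k₂)/(k₁ + k₂), so R = r² = 0.04770 and T = 1 − R = 0.9523.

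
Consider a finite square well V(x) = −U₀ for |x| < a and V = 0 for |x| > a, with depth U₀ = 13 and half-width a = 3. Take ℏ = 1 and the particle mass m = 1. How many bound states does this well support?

N = 10

The dimensionless depth is z₀ = a√(2mU₀)/ℏ = 3 × √(26.00) = 15.30.
The even/odd transcendental equations gain one root per π/2 in z₀, giving N = 1 + ⌊2z₀/π⌋ = 1 + ⌊9.738⌋ = 10.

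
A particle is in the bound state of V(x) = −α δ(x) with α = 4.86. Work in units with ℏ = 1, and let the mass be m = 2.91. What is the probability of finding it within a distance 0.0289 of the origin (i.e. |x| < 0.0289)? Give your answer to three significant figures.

The normalised bound state is ψ = √κ e^{−κ|x|} with κ = mα/ℏ² = 14.14.
P(|x| < d) = ∫_{−d}^{d} κ e^{−2κ|x|} dx = 1 − e^{−2κd} = 1 − e^{−0.8174} = 0.5584.

P = 0.558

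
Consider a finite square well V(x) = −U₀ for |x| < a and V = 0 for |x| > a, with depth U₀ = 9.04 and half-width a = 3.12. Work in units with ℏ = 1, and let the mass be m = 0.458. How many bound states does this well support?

The dimensionless depth is z₀ = a√(2mU₀)/ℏ = 3.12 × √(8.281) = 8.978.
A new bound state (alternating even/odd) appears each time z₀ passes a multiple of π/2, so N = ⌊2z₀/π⌋ + 1 = ⌊5.716⌋ + 1 = 6.

N = 6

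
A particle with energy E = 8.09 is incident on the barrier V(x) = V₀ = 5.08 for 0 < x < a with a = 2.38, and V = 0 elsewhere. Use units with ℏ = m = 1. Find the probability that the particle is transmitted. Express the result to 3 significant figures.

T = 0.953

Above the barrier the interior wavenumber is k₂ = √(2m(E − V₀))/ℏ = 2.454, giving phase k₂a = 5.839.
T = [1 + V₀² sin²(k₂a) / (4E(E − V₀))]⁻¹ = 1/1.049 = 0.953.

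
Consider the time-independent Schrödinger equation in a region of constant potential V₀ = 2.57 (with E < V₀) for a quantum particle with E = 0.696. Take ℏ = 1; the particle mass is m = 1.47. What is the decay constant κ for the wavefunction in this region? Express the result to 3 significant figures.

Since E < V₀ the TISE in this region is ψ'' = κ²ψ with κ = √(2m(V₀ − E))/ℏ.
κ = √(2 × 1.47 × 1.874) = 2.347.

κ = 2.35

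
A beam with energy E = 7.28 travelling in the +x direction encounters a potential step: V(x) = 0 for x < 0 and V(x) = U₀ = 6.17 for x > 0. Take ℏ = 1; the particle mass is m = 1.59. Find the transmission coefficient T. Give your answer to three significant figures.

T = 0.808

On each side the TISE gives plane waves with k = √(2m(E − V))/ℏ: k₁ = √(2·1.59·7.28) = 4.811, k₂ = √(2·1.59·1.11) = 1.879.
Continuity of ψ and ψ′ at the step yields the reflection amplitude r = (k₁ − k₂)/(k₁ + k₂) = 0.4384; thus R = |r|² = 0.1922, T = 0.8078.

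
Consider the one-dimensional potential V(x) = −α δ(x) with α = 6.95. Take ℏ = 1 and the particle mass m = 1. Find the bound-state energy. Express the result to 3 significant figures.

For x ≠ 0 the bound state is ψ ∝ e^{−κ|x|}; integrating the TISE across the delta gives the cusp condition 2κ = 2mα/ℏ², so κ = 6.950.
Then E = −ℏ²κ²/(2m) = −mα²/(2ℏ²) = -24.15.

E = -24.2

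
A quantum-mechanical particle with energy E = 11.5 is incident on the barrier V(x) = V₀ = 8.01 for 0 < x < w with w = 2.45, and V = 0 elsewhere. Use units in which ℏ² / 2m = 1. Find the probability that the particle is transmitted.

Above the barrier the interior wavenumber is k₂ = √(2m(E − V₀))/ℏ = 1.868, giving phase k₂w = 4.577.
T = [1 + V₀² sin²(k₂w) / (4E(E − V₀))]⁻¹ = 1/1.392 = 0.718.

T = 0.718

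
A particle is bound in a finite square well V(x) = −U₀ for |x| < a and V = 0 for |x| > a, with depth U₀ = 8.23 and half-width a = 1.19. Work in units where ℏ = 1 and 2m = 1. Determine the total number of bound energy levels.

N = 3

Define the well-strength parameter z₀ = (a/ℏ)√(2mU₀) = 1.19 × √(2·0.5·8.23) = 3.414.
The even/odd transcendental equations gain one root per π/2 in z₀, giving N = 1 + ⌊2z₀/π⌋ = 1 + ⌊2.173⌋ = 3.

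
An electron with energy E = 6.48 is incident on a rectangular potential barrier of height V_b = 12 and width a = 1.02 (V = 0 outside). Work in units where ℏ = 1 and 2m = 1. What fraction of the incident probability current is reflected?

Since E < V_b the interior solution is evanescent with decay constant κ = √(2m(V_b − E))/ℏ = 2.349.
κa = 2.396, sinh(κa) = 5.447.
Matching ψ, ψ′ at both faces gives T = [1 + V_b² sinh²(κa) / (4E(V_b − E))]⁻¹ = 1/30.86 = 0.0324.
R = 1 − T = 0.968.

R = 0.968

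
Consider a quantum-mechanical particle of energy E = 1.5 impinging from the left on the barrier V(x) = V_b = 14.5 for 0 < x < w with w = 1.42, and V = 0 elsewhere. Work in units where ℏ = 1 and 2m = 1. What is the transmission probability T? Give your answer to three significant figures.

T = 0.0000530

Since E < V_b the interior solution is evanescent with decay constant κ = √(2m(V_b − E))/ℏ = 3.606.
κw = 5.120, sinh(κw) = 83.65.
Matching ψ, ψ′ at both faces gives T = [1 + V_b² sinh²(κw) / (4E(V_b − E))]⁻¹ = 1/18860 = 0.0000530.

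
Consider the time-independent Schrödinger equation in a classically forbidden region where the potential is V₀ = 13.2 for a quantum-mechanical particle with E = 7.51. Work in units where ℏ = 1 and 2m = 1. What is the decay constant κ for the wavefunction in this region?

κ = 2.39

Since E < V₀ the TISE in this region is ψ'' = κ²ψ with κ = √(2m(V₀ − E))/ℏ.
κ = √(2 × 0.5 × 5.69) = 2.385.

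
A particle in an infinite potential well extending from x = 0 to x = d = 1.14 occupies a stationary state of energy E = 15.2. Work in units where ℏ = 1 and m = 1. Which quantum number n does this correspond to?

n = 2

For an infinite well E_n = n²π²ℏ²/(2md²), so n = (d/πℏ)√(2mE).
n = (1.14/π) × √(2 × 1 × 15.2) = 2.001 → n = 2.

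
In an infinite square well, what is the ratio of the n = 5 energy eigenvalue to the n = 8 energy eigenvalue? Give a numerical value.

0.390625

Since E_n ∝ n², the ratio is (5/8)² = 0.390625.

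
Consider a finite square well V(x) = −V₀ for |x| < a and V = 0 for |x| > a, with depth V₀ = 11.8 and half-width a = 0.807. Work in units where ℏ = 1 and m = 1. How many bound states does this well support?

N = 3

The dimensionless depth is z₀ = a√(2mV₀)/ℏ = 0.807 × √(23.60) = 3.920.
The even/odd transcendental equations gain one root per π/2 in z₀, giving N = 1 + ⌊2z₀/π⌋ = 1 + ⌊2.496⌋ = 3.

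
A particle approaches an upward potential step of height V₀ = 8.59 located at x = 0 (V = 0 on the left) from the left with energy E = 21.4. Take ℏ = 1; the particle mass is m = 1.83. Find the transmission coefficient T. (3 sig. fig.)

On each side the TISE gives plane waves with k = √(2m(E − V))/ℏ: k₁ = √(2·1.83·21.4) = 8.850, k₂ = √(2·1.83·12.81) = 6.847.
Matching ψ and ψ′ at x = 0 gives r = (k₁ − k₂)/(k₁ + k₂), so R = r² = 0.01628 and T = 1 − R = 0.9837.

T = 0.984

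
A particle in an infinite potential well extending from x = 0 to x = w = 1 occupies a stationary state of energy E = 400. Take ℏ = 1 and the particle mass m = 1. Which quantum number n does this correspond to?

For an infinite well E_n = n²π²ℏ²/(2mw²), so n = (w/πℏ)√(2mE).
n = (1/π) × √(2 × 1 × 400) = 9.003 → n = 9.

n = 9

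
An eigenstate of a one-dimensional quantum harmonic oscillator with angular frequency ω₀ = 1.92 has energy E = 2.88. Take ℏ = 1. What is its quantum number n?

Invert E_n = (n + ½)ℏω₀: n = E/ℏω₀ − ½ = 1.000, so n = 1.

n = 1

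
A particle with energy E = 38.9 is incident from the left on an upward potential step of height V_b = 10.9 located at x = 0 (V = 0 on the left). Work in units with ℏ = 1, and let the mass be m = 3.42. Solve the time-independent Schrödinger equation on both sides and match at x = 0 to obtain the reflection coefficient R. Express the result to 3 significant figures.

On each side the TISE gives plane waves with k = √(2m(E − V))/ℏ: k₁ = √(2·3.42·38.9) = 16.31, k₂ = √(2·3.42·28) = 13.84.
Continuity of ψ and ψ′ at the step yields the reflection amplitude r = (k₁ − k₂)/(k₁ + k₂) = 0.08201; thus R = |r|² = 0.006726, T = 0.9933.

R = 0.00673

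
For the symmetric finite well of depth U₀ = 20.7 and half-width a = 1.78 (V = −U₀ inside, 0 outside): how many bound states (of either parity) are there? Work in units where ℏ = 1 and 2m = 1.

Define the well-strength parameter z₀ = (a/ℏ)√(2mU₀) = 1.78 × √(2·0.5·20.7) = 8.099.
A new bound state (alternating even/odd) appears each time z₀ passes a multiple of π/2, so N = ⌊2z₀/π⌋ + 1 = ⌊5.156⌋ + 1 = 6.

N = 6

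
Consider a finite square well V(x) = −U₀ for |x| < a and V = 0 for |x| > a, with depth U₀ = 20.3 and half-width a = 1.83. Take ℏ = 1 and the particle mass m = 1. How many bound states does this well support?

The dimensionless depth is z₀ = a√(2mU₀)/ℏ = 1.83 × √(40.60) = 11.66.
A new bound state (alternating even/odd) appears each time z₀ passes a multiple of π/2, so N = ⌊2z₀/π⌋ + 1 = ⌊7.423⌋ + 1 = 8.

N = 8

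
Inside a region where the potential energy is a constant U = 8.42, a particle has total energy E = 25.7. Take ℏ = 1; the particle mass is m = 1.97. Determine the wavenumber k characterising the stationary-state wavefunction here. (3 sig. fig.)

With E > U the solution is oscillatory, ψ ∝ e^{±ikx} with k = √(2m(E − U))/ℏ.
k = √(2 × 1.97 × 17.28) = 8.251.

k = 8.25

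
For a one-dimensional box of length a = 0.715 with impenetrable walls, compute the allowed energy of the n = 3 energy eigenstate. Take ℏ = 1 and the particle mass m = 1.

E = 86.9

The infinite-well eigenfunctions ψ_n = √(2/a) sin(nπx/a) vanish at both walls, giving E_n = n²π²ℏ²/(2ma²).
E_3 = 3² × π² / (2 × 1 × 0.715²) = 86.88.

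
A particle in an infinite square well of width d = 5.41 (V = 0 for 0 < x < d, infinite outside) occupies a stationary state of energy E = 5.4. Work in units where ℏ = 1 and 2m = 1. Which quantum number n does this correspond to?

From E_n = n²π²ℏ²/(2md²) invert to n = √(2md²E)/(πℏ).
n = (5.41/π) × √(2 × 0.5 × 5.4) = 4.002 → n = 4.

n = 4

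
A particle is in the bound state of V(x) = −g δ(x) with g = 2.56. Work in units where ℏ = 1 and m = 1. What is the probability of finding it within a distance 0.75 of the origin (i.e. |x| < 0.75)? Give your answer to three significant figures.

The normalised bound state is ψ = √κ e^{−κ|x|} with κ = mg/ℏ² = 2.560.
P(|x| < d) = ∫_{−d}^{d} κ e^{−2κ|x|} dx = 1 − e^{−2κd} = 1 − e^{−3.840} = 0.9785.

P = 0.979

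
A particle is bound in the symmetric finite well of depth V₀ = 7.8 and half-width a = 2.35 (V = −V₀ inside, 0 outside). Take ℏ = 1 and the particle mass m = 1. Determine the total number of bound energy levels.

N = 6

The dimensionless depth is z₀ = a√(2mV₀)/ℏ = 2.35 × √(15.60) = 9.282.
A new bound state (alternating even/odd) appears each time z₀ passes a multiple of π/2, so N = ⌊2z₀/π⌋ + 1 = ⌊5.909⌋ + 1 = 6.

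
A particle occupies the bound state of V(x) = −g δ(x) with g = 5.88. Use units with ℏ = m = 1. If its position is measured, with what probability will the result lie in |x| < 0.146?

P = 0.820

The normalised bound state is ψ = √κ e^{−κ|x|} with κ = mg/ℏ² = 5.880.
P(|x| < d) = ∫_{−d}^{d} κ e^{−2κ|x|} dx = 1 − e^{−2κd} = 1 − e^{−1.717} = 0.8204.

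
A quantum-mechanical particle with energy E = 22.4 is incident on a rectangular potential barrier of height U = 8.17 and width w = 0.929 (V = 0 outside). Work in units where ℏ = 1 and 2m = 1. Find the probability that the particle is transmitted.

T = 0.993

E > U: inside the barrier k₂ = √(2m(E − U))/ℏ = 3.772, k₂w = 3.504.
Matching at both interfaces gives T⁻¹ = 1 + U² sin²(k₂w) / [4E(E − U)] = 1.007, hence T = 0.993.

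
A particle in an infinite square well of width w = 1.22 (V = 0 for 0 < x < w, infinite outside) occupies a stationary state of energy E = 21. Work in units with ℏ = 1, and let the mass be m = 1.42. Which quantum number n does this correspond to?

From E_n = n²π²ℏ²/(2mw²) invert to n = √(2mw²E)/(πℏ).
n = (1.22/π) × √(2 × 1.42 × 21) = 2.999 → n = 3.

n = 3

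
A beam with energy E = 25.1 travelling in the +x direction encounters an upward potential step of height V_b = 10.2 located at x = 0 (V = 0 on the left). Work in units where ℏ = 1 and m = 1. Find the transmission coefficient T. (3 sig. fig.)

On each side the TISE gives plane waves with k = √(2m(E − V))/ℏ: k₁ = √(2·1·25.1) = 7.085, k₂ = √(2·1·14.9) = 5.459.
Continuity of ψ and ψ′ at the step yields the reflection amplitude r = (k₁ − k₂)/(k₁ + k₂) = 0.1296; thus R = |r|² = 0.01681, T = 0.9832.

T = 0.983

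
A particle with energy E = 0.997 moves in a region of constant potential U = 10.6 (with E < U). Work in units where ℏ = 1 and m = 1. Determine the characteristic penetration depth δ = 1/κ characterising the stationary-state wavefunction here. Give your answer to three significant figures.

Since E < U the TISE in this region is ψ'' = κ²ψ with κ = √(2m(U − E))/ℏ.
κ = √(2 × 1 × 9.603) = 4.382. The penetration depth is δ = 1/κ = 0.228.

δ = 0.228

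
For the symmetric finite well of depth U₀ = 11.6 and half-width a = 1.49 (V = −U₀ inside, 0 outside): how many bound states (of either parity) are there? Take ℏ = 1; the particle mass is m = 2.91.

Define the well-strength parameter z₀ = (a/ℏ)√(2mU₀) = 1.49 × √(2·2.91·11.6) = 12.24.
The even/odd transcendental equations gain one root per π/2 in z₀, giving N = 1 + ⌊2z₀/π⌋ = 1 + ⌊7.794⌋ = 8.

N = 8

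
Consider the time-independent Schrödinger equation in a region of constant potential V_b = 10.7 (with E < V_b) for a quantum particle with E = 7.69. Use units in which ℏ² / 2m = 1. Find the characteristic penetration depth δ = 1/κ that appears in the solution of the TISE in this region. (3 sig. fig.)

δ = 0.576

Since E < V_b the TISE in this region is ψ'' = κ²ψ with κ = √(2m(V_b − E))/ℏ.
κ = √(2 × 0.5 × 3.01) = 1.735. The penetration depth is δ = 1/κ = 0.576.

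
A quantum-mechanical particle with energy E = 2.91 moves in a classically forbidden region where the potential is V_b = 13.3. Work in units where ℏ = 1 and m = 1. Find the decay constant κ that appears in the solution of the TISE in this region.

κ = 4.56

Since E < V_b the TISE in this region is ψ'' = κ²ψ with κ = √(2m(V_b − E))/ℏ.
κ = √(2 × 1 × 10.39) = 4.559.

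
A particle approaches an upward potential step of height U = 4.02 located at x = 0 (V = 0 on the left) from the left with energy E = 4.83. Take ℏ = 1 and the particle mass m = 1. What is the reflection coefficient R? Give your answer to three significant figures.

The wavenumbers are k₁ = √(2mE)/ℏ = 3.108 on the left and k₂ = √(2m(E − U))/ℏ = 1.273 on the right.
Continuity of ψ and ψ′ at the step yields the reflection amplitude r = (k₁ − k₂)/(k₁ + k₂) = 0.4189; thus R = |r|² = 0.1755, T = 0.8245.

R = 0.176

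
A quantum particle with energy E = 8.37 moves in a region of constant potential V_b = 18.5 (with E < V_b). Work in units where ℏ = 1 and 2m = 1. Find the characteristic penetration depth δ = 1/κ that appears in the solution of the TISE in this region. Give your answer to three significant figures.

δ = 0.314

Since E < V_b the TISE in this region is ψ'' = κ²ψ with κ = √(2m(V_b − E))/ℏ.
κ = √(2 × 0.5 × 10.13) = 3.183. The penetration depth is δ = 1/κ = 0.314.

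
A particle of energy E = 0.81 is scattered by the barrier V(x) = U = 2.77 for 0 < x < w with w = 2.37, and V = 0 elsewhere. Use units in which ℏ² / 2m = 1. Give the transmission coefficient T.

T = 0.00434

E < U: inside the barrier ψ ∝ e^{±κx} with κ = √(2m(U − E))/ℏ = 1.400.
κw = 3.318, sinh(κw) = 13.78.
Matching ψ, ψ′ at both faces gives T = [1 + U² sinh²(κw) / (4E(U − E))]⁻¹ = 1/230.6 = 0.00434.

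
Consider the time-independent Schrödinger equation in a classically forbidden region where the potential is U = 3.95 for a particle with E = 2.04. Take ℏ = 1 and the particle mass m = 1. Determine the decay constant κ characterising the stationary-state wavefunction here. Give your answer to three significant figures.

κ = 1.95

Since E < U the TISE in this region is ψ'' = κ²ψ with κ = √(2m(U − E))/ℏ.
κ = √(2 × 1 × 1.91) = 1.954.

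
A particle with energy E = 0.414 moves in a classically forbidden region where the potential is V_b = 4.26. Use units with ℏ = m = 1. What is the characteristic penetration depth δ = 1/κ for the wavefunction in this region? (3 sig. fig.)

δ = 0.361

Since E < V_b the TISE in this region is ψ'' = κ²ψ with κ = √(2m(V_b − E))/ℏ.
κ = √(2 × 1 × 3.846) = 2.773. The penetration depth is δ = 1/κ = 0.361.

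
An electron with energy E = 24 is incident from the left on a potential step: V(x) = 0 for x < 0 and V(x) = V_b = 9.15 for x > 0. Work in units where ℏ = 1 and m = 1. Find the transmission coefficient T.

On each side the TISE gives plane waves with k = √(2m(E − V))/ℏ: k₁ = √(2·1·24) = 6.928, k₂ = √(2·1·14.85) = 5.450.
Matching ψ and ψ′ at x = 0 gives r = (k₁ − k₂)/(k₁ + k₂), so R = r² = 0.01427 and T = 1 − R = 0.9857.

T = 0.986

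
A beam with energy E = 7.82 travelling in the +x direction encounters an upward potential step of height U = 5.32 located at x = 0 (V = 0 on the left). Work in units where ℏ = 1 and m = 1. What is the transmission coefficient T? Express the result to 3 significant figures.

The wavenumbers are k₁ = √(2mE)/ℏ = 3.955 on the left and k₂ = √(2m(E − U))/ℏ = 2.236 on the right.
Continuity of ψ and ψ′ at the step yields the reflection amplitude r = (k₁ − k₂)/(k₁ + k₂) = 0.2776; thus R = |r|² = 0.07707, T = 0.9229.

T = 0.923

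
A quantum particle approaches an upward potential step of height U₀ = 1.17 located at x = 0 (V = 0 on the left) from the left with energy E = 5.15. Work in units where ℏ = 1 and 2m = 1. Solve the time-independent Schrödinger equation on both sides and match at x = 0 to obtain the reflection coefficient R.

The wavenumbers are k₁ = √(2mE)/ℏ = 2.269 on the left and k₂ = √(2m(E − U₀))/ℏ = 1.995 on the right.
Continuity of ψ and ψ′ at the step yields the reflection amplitude r = (k₁ − k₂)/(k₁ + k₂) = 0.06434; thus R = |r|² = 0.004140, T = 0.9959.

R = 0.00414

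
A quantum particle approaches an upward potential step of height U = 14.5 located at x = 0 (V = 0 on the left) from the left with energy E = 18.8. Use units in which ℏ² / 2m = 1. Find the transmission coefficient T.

The wavenumbers are k₁ = √(2mE)/ℏ = 4.336 on the left and k₂ = √(2m(E − U))/ℏ = 2.074 on the right.
Matching ψ and ψ′ at x = 0 gives r = (k₁ − k₂)/(k₁ + k₂), so R = r² = 0.1246 and T = 1 − R = 0.8754.

T = 0.875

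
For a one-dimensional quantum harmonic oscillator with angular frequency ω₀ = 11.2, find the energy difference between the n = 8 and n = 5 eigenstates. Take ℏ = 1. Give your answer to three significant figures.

E_n = ℏω₀(n + ½), so ΔE = (8 − 5) ℏω₀ = 3 × 11.2 = 33.60.

ΔE = 33.6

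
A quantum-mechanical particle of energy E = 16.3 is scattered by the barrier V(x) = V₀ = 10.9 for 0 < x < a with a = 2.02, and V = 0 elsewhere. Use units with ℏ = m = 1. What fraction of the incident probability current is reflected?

Above the barrier the interior wavenumber is k₂ = √(2m(E − V₀))/ℏ = 3.286, giving phase k₂a = 6.638.
Matching at both interfaces gives T⁻¹ = 1 + V₀² sin²(k₂a) / [4E(E − V₀)] = 1.041, hence T = 0.961.
R = 1 − T = 0.0392.

R = 0.0392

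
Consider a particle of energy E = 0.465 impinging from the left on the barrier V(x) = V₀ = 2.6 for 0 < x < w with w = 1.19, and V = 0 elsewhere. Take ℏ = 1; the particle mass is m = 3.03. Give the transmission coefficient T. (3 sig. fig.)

T = 0.000450

Since E < V₀ the interior solution is evanescent with decay constant κ = √(2m(V₀ − E))/ℏ = 3.597.
κw = 4.280, sinh(κw) = 36.13.
The exact tunnelling result is T⁻¹ = 1 + V₀² sinh²(κw) / [4E(V₀ − E)] = 2223, so T = 0.000450.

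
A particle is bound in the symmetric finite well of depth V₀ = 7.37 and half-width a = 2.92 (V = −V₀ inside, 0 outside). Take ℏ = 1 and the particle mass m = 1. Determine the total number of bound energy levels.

The dimensionless depth is z₀ = a√(2mV₀)/ℏ = 2.92 × √(14.74) = 11.21.
A new bound state (alternating even/odd) appears each time z₀ passes a multiple of π/2, so N = ⌊2z₀/π⌋ + 1 = ⌊7.137⌋ + 1 = 8.

N = 8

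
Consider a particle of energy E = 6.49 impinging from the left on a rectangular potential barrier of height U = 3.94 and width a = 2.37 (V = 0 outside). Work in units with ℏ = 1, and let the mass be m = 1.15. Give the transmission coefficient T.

E > U: inside the barrier k₂ = √(2m(E − U))/ℏ = 2.422, k₂a = 5.740.
T = [1 + U² sin²(k₂a) / (4E(E − U))]⁻¹ = 1/1.063 = 0.941.

T = 0.941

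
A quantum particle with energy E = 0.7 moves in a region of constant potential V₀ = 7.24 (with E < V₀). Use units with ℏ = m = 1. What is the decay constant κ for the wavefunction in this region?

κ = 3.62

Since E < V₀ the TISE in this region is ψ'' = κ²ψ with κ = √(2m(V₀ − E))/ℏ.
κ = √(2 × 1 × 6.54) = 3.617.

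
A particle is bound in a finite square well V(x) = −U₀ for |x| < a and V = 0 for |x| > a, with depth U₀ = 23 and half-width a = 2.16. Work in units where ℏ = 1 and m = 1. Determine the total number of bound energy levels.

N = 10

The dimensionless depth is z₀ = a√(2mU₀)/ℏ = 2.16 × √(46.00) = 14.65.
A new bound state (alternating even/odd) appears each time z₀ passes a multiple of π/2, so N = ⌊2z₀/π⌋ + 1 = ⌊9.326⌋ + 1 = 10.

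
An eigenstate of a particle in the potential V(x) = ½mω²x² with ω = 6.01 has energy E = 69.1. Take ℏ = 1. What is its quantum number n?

Invert E_n = (n + ½)ℏω: n = E/ℏω − ½ = 10.998, so n = 11.

n = 11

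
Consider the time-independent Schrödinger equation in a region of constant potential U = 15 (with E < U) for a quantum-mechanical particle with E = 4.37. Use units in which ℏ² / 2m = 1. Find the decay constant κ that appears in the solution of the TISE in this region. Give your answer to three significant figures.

Since E < U the TISE in this region is ψ'' = κ²ψ with κ = √(2m(U − E))/ℏ.
κ = √(2 × 0.5 × 10.63) = 3.260.

κ = 3.26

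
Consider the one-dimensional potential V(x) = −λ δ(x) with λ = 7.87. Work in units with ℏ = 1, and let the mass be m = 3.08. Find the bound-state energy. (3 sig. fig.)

E = -95.4

For x ≠ 0 the bound state is ψ ∝ e^{−κ|x|}; integrating the TISE across the delta gives the cusp condition 2κ = 2mλ/ℏ², so κ = 24.24.
Then E = −ℏ²κ²/(2m) = −mλ²/(2ℏ²) = -95.38.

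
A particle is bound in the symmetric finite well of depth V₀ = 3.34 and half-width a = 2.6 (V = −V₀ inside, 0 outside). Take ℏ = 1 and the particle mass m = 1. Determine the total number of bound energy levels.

Define the well-strength parameter z₀ = (a/ℏ)√(2mV₀) = 2.6 × √(2·1·3.34) = 6.720.
The even/odd transcendental equations gain one root per π/2 in z₀, giving N = 1 + ⌊2z₀/π⌋ = 1 + ⌊4.278⌋ = 5.

N = 5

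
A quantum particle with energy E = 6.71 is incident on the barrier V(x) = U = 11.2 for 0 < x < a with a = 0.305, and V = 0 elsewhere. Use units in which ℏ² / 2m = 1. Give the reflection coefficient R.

Since E < U the interior solution is evanescent with decay constant κ = √(2m(U − E))/ℏ = 2.119.
κa = 0.6463, sinh(κa) = 0.6922.
The exact tunnelling result is T⁻¹ = 1 + U² sinh²(κa) / [4E(U − E)] = 1.499, so T = 0.667.
R = 1 − T = 0.333.

R = 0.333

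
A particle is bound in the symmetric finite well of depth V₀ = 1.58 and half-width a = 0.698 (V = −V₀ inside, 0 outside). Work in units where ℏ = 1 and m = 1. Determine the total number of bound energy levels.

The dimensionless depth is z₀ = a√(2mV₀)/ℏ = 0.698 × √(3.160) = 1.241.
A new bound state (alternating even/odd) appears each time z₀ passes a multiple of π/2, so N = ⌊2z₀/π⌋ + 1 = ⌊0.7899⌋ + 1 = 1.

N = 1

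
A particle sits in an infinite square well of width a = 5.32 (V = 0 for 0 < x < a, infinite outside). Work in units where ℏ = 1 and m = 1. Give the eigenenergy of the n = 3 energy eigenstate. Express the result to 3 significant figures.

Requiring ψ(0) = ψ(a) = 0 quantises k = nπ/a, hence E_n = ℏ²k²/2m = n²π²ℏ²/(2ma²).
E_3 = 3² × π² / (2 × 1 × 5.32²) = 1.569.

E = 1.57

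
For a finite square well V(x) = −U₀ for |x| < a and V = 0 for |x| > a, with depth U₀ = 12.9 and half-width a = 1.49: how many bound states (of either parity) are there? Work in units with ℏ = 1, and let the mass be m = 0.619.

The dimensionless depth is z₀ = a√(2mU₀)/ℏ = 1.49 × √(15.97) = 5.954.
The even/odd transcendental equations gain one root per π/2 in z₀, giving N = 1 + ⌊2z₀/π⌋ = 1 + ⌊3.791⌋ = 4.

N = 4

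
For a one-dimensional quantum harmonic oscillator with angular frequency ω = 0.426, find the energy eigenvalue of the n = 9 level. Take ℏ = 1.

E = 4.05

The oscillator eigenvalues are E_n = ℏω(n + ½), so E_9 = 0.426 × 9.5 = 4.047.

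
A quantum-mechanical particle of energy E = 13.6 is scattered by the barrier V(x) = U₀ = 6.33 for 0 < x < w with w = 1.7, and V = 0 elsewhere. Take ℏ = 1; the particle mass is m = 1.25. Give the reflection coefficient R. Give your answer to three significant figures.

R = 0.0640

Above the barrier the interior wavenumber is k₂ = √(2m(E − U₀))/ℏ = 4.263, giving phase k₂w = 7.247.
Matching at both interfaces gives T⁻¹ = 1 + U₀² sin²(k₂w) / [4E(E − U₀)] = 1.068, hence T = 0.936.
R = 1 − T = 0.0640.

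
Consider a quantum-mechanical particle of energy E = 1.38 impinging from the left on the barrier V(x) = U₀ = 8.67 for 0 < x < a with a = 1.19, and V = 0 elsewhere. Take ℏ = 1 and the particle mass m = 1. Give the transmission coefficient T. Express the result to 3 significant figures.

E < U₀: inside the barrier ψ ∝ e^{±κx} with κ = √(2m(U₀ − E))/ℏ = 3.818.
κa = 4.544, sinh(κa) = 47.02.
Matching ψ, ψ′ at both faces gives T = [1 + U₀² sinh²(κa) / (4E(U₀ − E))]⁻¹ = 1/4131 = 0.000242.

T = 0.000242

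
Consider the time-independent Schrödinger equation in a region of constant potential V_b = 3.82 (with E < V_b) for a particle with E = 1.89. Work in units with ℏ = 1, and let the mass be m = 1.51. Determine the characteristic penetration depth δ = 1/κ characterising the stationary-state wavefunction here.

Since E < V_b the TISE in this region is ψ'' = κ²ψ with κ = √(2m(V_b − E))/ℏ.
κ = √(2 × 1.51 × 1.93) = 2.414. The penetration depth is δ = 1/κ = 0.414.

δ = 0.414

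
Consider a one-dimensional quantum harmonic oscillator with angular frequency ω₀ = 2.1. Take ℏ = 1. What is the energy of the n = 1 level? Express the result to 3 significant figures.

Using E_n = (n + ½)ℏω₀: E_1 = 1.5 × 2.1 = 3.150.

E = 3.15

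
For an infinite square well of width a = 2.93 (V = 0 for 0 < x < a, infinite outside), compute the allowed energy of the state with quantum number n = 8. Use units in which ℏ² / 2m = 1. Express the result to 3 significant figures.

E = 73.6

The infinite-well eigenfunctions ψ_n = √(2/a) sin(nπx/a) vanish at both walls, giving E_n = n²π²ℏ²/(2ma²).
E_8 = 8² × π² / (2 × 0.5 × 2.93²) = 73.58.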